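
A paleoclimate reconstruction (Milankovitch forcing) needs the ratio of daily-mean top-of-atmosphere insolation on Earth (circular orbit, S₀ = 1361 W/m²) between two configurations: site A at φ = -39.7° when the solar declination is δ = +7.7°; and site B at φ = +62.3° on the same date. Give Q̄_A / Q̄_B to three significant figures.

— Configuration A (φ=-39.7°):
cos H₀ = −tan(-39.7°) tan(+7.700°) = 0.1122, H₀ = 1.4583 rad.
Bracket: H₀ sin φ sin δ + cos φ cos δ sin H₀ = 1.4583×-0.63877×0.13399 + 0.76940×0.99098×0.99368 = -0.124814 + 0.757641 = 0.632827.
Q̄ = (S₀/π) × [bracket] = (1361/π) × 0.632827 = 274.15 W/m².
— Configuration B (φ=+62.3°):
cos H₀ = −tan(+62.3°) tan(+7.700°) = -0.2575, H₀ = 1.8313 rad.
Bracket: H₀ sin φ sin δ + cos φ cos δ sin H₀ = 1.8313×0.88539×0.13399 + 0.46484×0.99098×0.96627 = 0.217253 + 0.445110 = 0.662363.
Q̄ = (S₀/π) × [bracket] = (1361/π) × 0.662363 = 286.95 W/m².
Ratio Q̄_A / Q̄_B = 274.15 / 286.95 = 0.9554.

Q̄_A / Q̄_B ≈ 0.955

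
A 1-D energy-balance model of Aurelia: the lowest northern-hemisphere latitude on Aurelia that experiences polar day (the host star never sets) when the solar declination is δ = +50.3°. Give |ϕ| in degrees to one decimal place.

|ϕ| = 39.7°

Polar day requires cos h₀ = −tan ϕ tan δ ≤ −1, i.e. tan ϕ tan δ ≥ 1.
The boundary is |tan ϕ| · |tan δ| = 1, so |ϕ| = 90° − |δ| = 90° − 50.3° = 39.7° in the northern hemisphere.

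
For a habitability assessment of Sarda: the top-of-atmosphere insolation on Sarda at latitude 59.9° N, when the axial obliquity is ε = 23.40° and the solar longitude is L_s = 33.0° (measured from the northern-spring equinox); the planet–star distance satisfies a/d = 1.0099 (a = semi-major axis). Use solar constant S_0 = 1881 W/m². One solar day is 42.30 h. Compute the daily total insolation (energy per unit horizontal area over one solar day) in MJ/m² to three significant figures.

76.2 MJ/m²

Solar declination: sin δ = sin ε · sin L_s = sin 23.40° × sin 33.0° = 0.21630, so δ = +12.492°.
cos h₀ = −tan(+59.9°) tan(+12.492°) = -0.3822, h₀ = 1.9630 rad.
Bracket: h₀ sin ϕ sin δ + cos ϕ cos δ sin h₀ = 1.9630×0.86515×0.21630 + 0.50151×0.97633×0.92408 = 0.367340 + 0.452466 = 0.819806.
Inverse-square distance factor (a/d)² = 1.0099² = 1.019898.
Q̄ = (S_0/π) × 1.019898 × [bracket] = (1881/π) × 1.019898 × 0.819806 = 500.62 W/m².
Daily total = Q̄ × 42.30 h × 3600 s/h = 500.62 × 42.30 × 3600 / 10⁶ = 76.23 MJ/m².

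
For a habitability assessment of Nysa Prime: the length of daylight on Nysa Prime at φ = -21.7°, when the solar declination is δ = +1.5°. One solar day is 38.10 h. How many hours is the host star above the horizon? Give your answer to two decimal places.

cos H₀ = −tan φ · tan δ = −tan(-21.7°) × tan(+1.500°) = 0.0104, so H₀ = 1.5604 rad = 89.40°.
Daylight = 2H₀/(2π) × 38.10 h = (1.5604/π) × 38.10 = 18.92 h.

18.92 h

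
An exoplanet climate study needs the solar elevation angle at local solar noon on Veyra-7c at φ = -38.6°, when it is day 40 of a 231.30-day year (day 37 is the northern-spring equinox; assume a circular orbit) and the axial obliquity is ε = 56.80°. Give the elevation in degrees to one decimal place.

Solar longitude: λ_s = 360° × (40 − 37)/231.30 = 4.669°.
sin δ = sin 56.80° × sin 4.669° = 0.06812, so δ = +3.906°.
At local noon the hour angle is zero, so the zenith angle equals |φ − δ| = |-38.6° − (+3.906°)| = 42.506°.
Elevation = 90° − 42.506° = 47.5°.

47.5°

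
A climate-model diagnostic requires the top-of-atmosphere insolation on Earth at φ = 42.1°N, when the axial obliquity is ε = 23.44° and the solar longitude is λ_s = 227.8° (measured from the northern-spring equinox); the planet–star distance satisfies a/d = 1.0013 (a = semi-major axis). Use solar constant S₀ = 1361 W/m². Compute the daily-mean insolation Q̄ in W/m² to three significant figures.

Solar declination: sin δ = sin ε · sin λ_s = sin 23.44° × sin 227.8° = -0.29468, so δ = -17.139°.
cos H₀ = −tan(+42.1°) tan(-17.139°) = 0.2786, H₀ = 1.2884 rad.
Bracket: H₀ sin φ sin δ + cos φ cos δ sin H₀ = 1.2884×0.67043×-0.29468 + 0.74198×0.95559×0.96040 = -0.254539 + 0.680951 = 0.426412.
Inverse-square distance factor (a/d)² = 1.0013² = 1.002602.
Q̄ = (S₀/π) × 1.002602 × [bracket] = (1361/π) × 1.002602 × 0.426412 = 185.2 W/m².

Q̄ ≈ 185 W/m²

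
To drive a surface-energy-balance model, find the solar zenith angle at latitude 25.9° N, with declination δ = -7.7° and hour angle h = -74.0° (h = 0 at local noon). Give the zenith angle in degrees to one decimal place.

cos θ_z = sin φ sin δ + cos φ cos δ cos h = -0.058525 + 0.245716 = 0.187191.
θ_z = arccos(0.187191) = 79.2°.

θ_z = 79.2°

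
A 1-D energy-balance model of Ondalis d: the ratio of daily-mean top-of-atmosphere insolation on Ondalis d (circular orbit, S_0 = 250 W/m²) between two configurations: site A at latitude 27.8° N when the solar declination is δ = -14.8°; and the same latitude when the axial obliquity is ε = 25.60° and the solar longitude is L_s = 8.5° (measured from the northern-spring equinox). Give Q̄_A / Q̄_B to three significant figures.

Q̄_A / Q̄_B ≈ 0.727

— Configuration A (ϕ=+27.8°):
cos h₀ = −tan(+27.8°) tan(-14.800°) = 0.1393, h₀ = 1.4310 rad.
Bracket: h₀ sin ϕ sin δ + cos ϕ cos δ sin h₀ = 1.4310×0.46639×-0.25545 + 0.88458×0.96682×0.99025 = -0.170488 + 0.846891 = 0.676403.
Q̄ = (S_0/π) × [bracket] = (250/π) × 0.676403 = 53.826 W/m².
— Configuration B (ϕ=+27.8°):
Solar declination: sin δ = sin ε · sin L_s = sin 25.60° × sin 8.5° = 0.06387, so δ = +3.662°.
cos h₀ = −tan(+27.8°) tan(+3.662°) = -0.0337, h₀ = 1.6045 rad.
Bracket: h₀ sin ϕ sin δ + cos ϕ cos δ sin h₀ = 1.6045×0.46639×0.06387 + 0.88458×0.99796×0.99943 = 0.047795 + 0.882272 = 0.930067.
Q̄ = (S_0/π) × [bracket] = (250/π) × 0.930067 = 74.012 W/m².
Ratio Q̄_A / Q̄_B = 53.826 / 74.012 = 0.7273.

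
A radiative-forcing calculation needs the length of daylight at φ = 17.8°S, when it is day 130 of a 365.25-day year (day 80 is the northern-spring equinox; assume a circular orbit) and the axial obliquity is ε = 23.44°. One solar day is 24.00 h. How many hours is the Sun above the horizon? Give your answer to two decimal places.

11.22 h

Solar longitude: λ_s = 360° × (130 − 80)/365.25 = 49.281°.
sin δ = sin 23.44° × sin 49.281° = 0.30149, so δ = +17.547°.
cos H₀ = −tan φ · tan δ = −tan(-17.8°) × tan(+17.547°) = 0.1015, so H₀ = 1.4691 rad = 84.17°.
Daylight = 2H₀/(2π) × 24.00 h = (1.4691/π) × 24.00 = 11.22 h.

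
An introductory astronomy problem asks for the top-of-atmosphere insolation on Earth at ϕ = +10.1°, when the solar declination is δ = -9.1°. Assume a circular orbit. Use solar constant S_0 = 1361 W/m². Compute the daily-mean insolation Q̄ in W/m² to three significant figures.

cos h₀ = −tan(+10.1°) tan(-9.100°) = 0.0285, h₀ = 1.5423 rad.
Bracket: h₀ sin ϕ sin δ + cos ϕ cos δ sin h₀ = 1.5423×0.17537×-0.15816 + 0.98450×0.98741×0.99959 = -0.042778 + 0.971707 = 0.928929.
Q̄ = (S_0/π) × [bracket] = (1361/π) × 0.928929 = 402.4 W/m².

Q̄ ≈ 402 W/m²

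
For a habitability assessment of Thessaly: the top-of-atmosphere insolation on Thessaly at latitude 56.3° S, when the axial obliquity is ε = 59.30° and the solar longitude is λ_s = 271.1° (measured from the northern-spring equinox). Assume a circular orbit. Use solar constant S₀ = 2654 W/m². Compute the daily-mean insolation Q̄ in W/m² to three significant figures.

Q̄ ≈ 1.90e+03 W/m²

Solar declination: sin δ = sin ε · sin λ_s = sin 59.30° × sin 271.1° = -0.85969, so δ = -59.282°.
cos H₀ = −tan(-56.3°) tan(-59.282°) = -2.5236 ≤ −1 ⇒ polar day, H₀ = π.
Bracket: H₀ sin φ sin δ + cos φ cos δ sin H₀ = 3.1416×-0.83195×-0.85969 + 0.55484×0.51081×0.00000 = 2.246932 + 0.000000 = 2.246932.
Q̄ = (S₀/π) × [bracket] = (2654/π) × 2.246932 = 1898 W/m².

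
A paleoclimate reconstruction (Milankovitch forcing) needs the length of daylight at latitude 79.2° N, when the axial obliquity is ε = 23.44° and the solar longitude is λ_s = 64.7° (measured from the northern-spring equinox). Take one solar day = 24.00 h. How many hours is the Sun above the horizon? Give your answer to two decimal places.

Solar declination: sin δ = sin ε · sin λ_s = sin 23.44° × sin 64.7° = 0.35963, so δ = +21.078°.
Sunrise equation: cos H₀ = −tan φ · tan δ = -2.0204 ≤ −1, so the Sun never sets (polar day) and H₀ = π.
Daylight = 2H₀/(2π) × 24.00 h = (3.1416/π) × 24.00 = 24.00 h.

24.00 h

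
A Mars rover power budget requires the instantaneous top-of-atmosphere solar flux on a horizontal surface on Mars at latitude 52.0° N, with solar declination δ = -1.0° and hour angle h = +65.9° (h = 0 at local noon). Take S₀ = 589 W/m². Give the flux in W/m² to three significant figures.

140 W/m²

cos θ_z = sin φ sin δ + cos φ cos δ cos h = -0.013753 + 0.251355 = 0.237602.
Flux = S₀ · cos θ_z = 589 × 0.237602 = 139.9 W/m².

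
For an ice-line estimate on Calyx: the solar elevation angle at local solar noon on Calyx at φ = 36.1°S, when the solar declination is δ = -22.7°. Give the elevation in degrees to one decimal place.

76.6°

At local noon the hour angle is zero, so the zenith angle equals |φ − δ| = |-36.1° − (-22.700°)| = 13.400°.
Elevation = 90° − 13.400° = 76.6°.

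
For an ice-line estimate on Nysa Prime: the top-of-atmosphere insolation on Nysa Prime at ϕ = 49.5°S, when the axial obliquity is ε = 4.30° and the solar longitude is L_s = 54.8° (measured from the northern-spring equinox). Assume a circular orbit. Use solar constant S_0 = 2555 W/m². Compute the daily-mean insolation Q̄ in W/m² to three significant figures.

Q̄ ≈ 469 W/m²

Solar declination: sin δ = sin ε · sin L_s = sin 4.30° × sin 54.8° = 0.06127, so δ = +3.513°.
cos h₀ = −tan(-49.5°) tan(+3.513°) = 0.0719, h₀ = 1.4989 rad.
Bracket: h₀ sin ϕ sin δ + cos ϕ cos δ sin h₀ = 1.4989×-0.76041×0.06127 + 0.64945×0.99812×0.99741 = -0.069834 + 0.646550 = 0.576716.
Q̄ = (S_0/π) × [bracket] = (2555/π) × 0.576716 = 469.0 W/m².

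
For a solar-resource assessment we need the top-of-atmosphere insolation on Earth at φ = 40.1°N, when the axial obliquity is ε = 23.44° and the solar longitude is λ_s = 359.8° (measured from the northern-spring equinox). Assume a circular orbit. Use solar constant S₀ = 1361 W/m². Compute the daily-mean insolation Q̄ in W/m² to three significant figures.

Solar declination: sin δ = sin ε · sin λ_s = sin 23.44° × sin 359.8° = -0.00139, so δ = -0.080°.
cos H₀ = −tan(+40.1°) tan(-0.080°) = 0.0012, H₀ = 1.5696 rad.
Bracket: H₀ sin φ sin δ + cos φ cos δ sin H₀ = 1.5696×0.64412×-0.00139 + 0.76492×1.00000×1.00000 = -0.001405 + 0.764920 = 0.763515.
Q̄ = (S₀/π) × [bracket] = (1361/π) × 0.763515 = 330.8 W/m².

Q̄ ≈ 331 W/m²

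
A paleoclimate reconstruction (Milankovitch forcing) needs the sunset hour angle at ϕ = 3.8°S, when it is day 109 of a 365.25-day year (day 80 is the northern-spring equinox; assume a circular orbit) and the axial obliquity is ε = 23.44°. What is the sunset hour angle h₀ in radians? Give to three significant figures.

h₀ = 1.56 rad

Solar longitude: L_s = 360° × (109 − 80)/365.25 = 28.583°.
sin δ = sin 23.44° × sin 28.583° = 0.19032, so δ = +10.971°.
cos h₀ = −tan ϕ · tan δ = −tan(-3.8°) × tan(+10.971°) = 0.0129, so h₀ = 1.5579 rad = 89.26°.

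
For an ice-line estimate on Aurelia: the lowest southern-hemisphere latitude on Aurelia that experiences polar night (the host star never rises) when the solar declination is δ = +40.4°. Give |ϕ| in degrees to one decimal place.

|ϕ| = 49.6°

Polar night requires cos h₀ = −tan ϕ tan δ ≥ 1, i.e. tan ϕ tan δ ≤ −1.
The boundary is |tan ϕ| · |tan δ| = 1, so |ϕ| = 90° − |δ| = 90° − 40.4° = 49.6° in the southern hemisphere.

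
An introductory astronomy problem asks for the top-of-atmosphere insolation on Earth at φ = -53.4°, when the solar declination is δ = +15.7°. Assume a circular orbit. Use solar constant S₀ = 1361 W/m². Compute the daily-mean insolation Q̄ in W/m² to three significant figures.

Q̄ ≈ 119 W/m²

cos H₀ = −tan(-53.4°) tan(+15.700°) = 0.3785, H₀ = 1.1826 rad.
Bracket: H₀ sin φ sin δ + cos φ cos δ sin H₀ = 1.1826×-0.80282×0.27060 + 0.59622×0.96269×0.92561 = -0.256912 + 0.531277 = 0.274365.
Q̄ = (S₀/π) × [bracket] = (1361/π) × 0.274365 = 118.9 W/m².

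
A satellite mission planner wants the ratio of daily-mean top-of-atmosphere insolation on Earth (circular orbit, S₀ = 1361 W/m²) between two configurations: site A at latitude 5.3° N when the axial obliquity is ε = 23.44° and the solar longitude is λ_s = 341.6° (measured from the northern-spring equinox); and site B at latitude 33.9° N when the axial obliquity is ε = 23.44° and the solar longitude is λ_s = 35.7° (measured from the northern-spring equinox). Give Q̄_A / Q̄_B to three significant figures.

Q̄_A / Q̄_B ≈ 0.950

— Configuration A (φ=+5.3°):
Solar declination: sin δ = sin ε · sin λ_s = sin 23.44° × sin 341.6° = -0.12556, so δ = -7.213°.
cos H₀ = −tan(+5.3°) tan(-7.213°) = 0.0117, H₀ = 1.5591 rad.
Bracket: H₀ sin φ sin δ + cos φ cos δ sin H₀ = 1.5591×0.09237×-0.12556 + 0.99572×0.99209×0.99993 = -0.018082 + 0.987775 = 0.969693.
Q̄ = (S₀/π) × [bracket] = (1361/π) × 0.969693 = 420.09 W/m².
— Configuration B (φ=+33.9°):
Solar declination: sin δ = sin ε · sin λ_s = sin 23.44° × sin 35.7° = 0.23213, so δ = +13.422°.
cos H₀ = −tan(+33.9°) tan(+13.422°) = -0.1604, H₀ = 1.7319 rad.
Bracket: H₀ sin φ sin δ + cos φ cos δ sin H₀ = 1.7319×0.55775×0.23213 + 0.83001×0.97269×0.98706 = 0.224230 + 0.796895 = 1.021125.
Q̄ = (S₀/π) × [bracket] = (1361/π) × 1.021125 = 442.37 W/m².
Ratio Q̄_A / Q̄_B = 420.09 / 442.37 = 0.9496.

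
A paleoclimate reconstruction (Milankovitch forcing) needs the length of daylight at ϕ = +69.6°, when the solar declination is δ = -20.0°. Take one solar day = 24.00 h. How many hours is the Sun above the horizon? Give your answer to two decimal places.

1.58 h

cos h₀ = −tan ϕ · tan δ = −tan(+69.6°) × tan(-20.000°) = 0.9787, so h₀ = 0.2068 rad = 11.85°.
Daylight = 2h₀/(2π) × 24.00 h = (0.2068/π) × 24.00 = 1.58 h.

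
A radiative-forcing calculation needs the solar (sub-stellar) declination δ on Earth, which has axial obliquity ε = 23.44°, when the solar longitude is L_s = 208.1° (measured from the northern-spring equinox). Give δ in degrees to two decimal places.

δ = -10.80°

sin δ = sin ε · sin L_s = sin 23.44° × sin 208.1° = -0.187363.
δ = arcsin(-0.187363) = -10.80°.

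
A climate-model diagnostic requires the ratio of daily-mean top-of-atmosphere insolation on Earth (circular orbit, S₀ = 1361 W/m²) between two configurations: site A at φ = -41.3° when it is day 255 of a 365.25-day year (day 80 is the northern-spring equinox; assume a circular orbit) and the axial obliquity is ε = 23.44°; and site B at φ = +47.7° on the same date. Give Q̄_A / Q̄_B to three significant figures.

— Configuration A (φ=-41.3°):
Solar longitude: λ_s = 360° × (255 − 80)/365.25 = 172.485°.
sin δ = sin 23.44° × sin 172.485° = 0.05203, so δ = +2.982°.
cos H₀ = −tan(-41.3°) tan(+2.982°) = 0.0458, H₀ = 1.5250 rad.
Bracket: H₀ sin φ sin δ + cos φ cos δ sin H₀ = 1.5250×-0.66000×0.05203 + 0.75126×0.99865×0.99895 = -0.052368 + 0.749458 = 0.697090.
Q̄ = (S₀/π) × [bracket] = (1361/π) × 0.697090 = 301.99 W/m².
— Configuration B (φ=+47.7°):
cos H₀ = −tan(+47.7°) tan(+2.982°) = -0.0573, H₀ = 1.6281 rad.
Bracket: H₀ sin φ sin δ + cos φ cos δ sin H₀ = 1.6281×0.73963×0.05203 + 0.67301×0.99865×0.99836 = 0.062654 + 0.670999 = 0.733653.
Q̄ = (S₀/π) × [bracket] = (1361/π) × 0.733653 = 317.83 W/m².
Ratio Q̄_A / Q̄_B = 301.99 / 317.83 = 0.9502.

Q̄_A / Q̄_B ≈ 0.950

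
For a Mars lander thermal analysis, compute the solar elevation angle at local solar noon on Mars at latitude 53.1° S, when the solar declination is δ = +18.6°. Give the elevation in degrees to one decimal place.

18.3°

At local noon the hour angle is zero, so the zenith angle equals |ϕ − δ| = |-53.1° − (+18.600°)| = 71.700°.
Elevation = 90° − 71.700° = 18.3°.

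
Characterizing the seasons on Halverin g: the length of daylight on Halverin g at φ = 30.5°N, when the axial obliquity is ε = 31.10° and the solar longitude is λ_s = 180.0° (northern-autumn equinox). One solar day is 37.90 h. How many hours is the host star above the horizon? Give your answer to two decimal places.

Solar declination: sin δ = sin ε · sin λ_s = sin 31.10° × sin 180.0° = 0.00000, so δ = +0.000°.
cos H₀ = −tan φ · tan δ = −tan(+30.5°) × tan(+0.000°) = -0.0000, so H₀ = 1.5708 rad = 90.00°.
Daylight = 2H₀/(2π) × 37.90 h = (1.5708/π) × 37.90 = 18.95 h.

18.95 h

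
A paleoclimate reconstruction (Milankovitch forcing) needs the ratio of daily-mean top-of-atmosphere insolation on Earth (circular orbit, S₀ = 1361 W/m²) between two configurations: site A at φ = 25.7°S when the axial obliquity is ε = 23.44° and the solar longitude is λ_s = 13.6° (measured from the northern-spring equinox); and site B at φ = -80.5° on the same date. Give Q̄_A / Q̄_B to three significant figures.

— Configuration A (φ=-25.7°):
Solar declination: sin δ = sin ε · sin λ_s = sin 23.44° × sin 13.6° = 0.09354, so δ = +5.367°.
cos H₀ = −tan(-25.7°) tan(+5.367°) = 0.0452, H₀ = 1.5256 rad.
Bracket: H₀ sin φ sin δ + cos φ cos δ sin H₀ = 1.5256×-0.43366×0.09354 + 0.90108×0.99562×0.99898 = -0.061885 + 0.896218 = 0.834333.
Q̄ = (S₀/π) × [bracket] = (1361/π) × 0.834333 = 361.45 W/m².
— Configuration B (φ=-80.5°):
cos H₀ = −tan(-80.5°) tan(+5.367°) = 0.5614, H₀ = 0.9747 rad.
Bracket: H₀ sin φ sin δ + cos φ cos δ sin H₀ = 0.9747×-0.98629×0.09354 + 0.16505×0.99562×0.82753 = -0.089923 + 0.135986 = 0.046063.
Q̄ = (S₀/π) × [bracket] = (1361/π) × 0.046063 = 19.955 W/m².
Ratio Q̄_A / Q̄_B = 361.45 / 19.955 = 18.11.

Q̄_A / Q̄_B ≈ 18.1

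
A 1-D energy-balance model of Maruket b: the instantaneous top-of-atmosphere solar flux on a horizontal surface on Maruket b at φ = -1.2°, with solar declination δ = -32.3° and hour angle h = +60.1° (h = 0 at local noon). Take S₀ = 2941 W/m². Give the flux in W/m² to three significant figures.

1.27e+03 W/m²

cos θ_z = sin φ sin δ + cos φ cos δ cos h = 0.011191 + 0.421260 = 0.432451.
Flux = S₀ · cos θ_z = 2941 × 0.432451 = 1272 W/m².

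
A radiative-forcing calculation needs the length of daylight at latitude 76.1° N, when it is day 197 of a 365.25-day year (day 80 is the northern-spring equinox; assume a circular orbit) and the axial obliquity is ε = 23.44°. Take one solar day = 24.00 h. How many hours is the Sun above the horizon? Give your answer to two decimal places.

Solar longitude: λ_s = 360° × (197 − 80)/365.25 = 115.318°.
sin δ = sin 23.44° × sin 115.318° = 0.35958, so δ = +21.074°.
Sunrise equation: cos H₀ = −tan φ · tan δ = -1.5571 ≤ −1, so the Sun never sets (polar day) and H₀ = π.
Daylight = 2H₀/(2π) × 24.00 h = (3.1416/π) × 24.00 = 24.00 h.

24.00 h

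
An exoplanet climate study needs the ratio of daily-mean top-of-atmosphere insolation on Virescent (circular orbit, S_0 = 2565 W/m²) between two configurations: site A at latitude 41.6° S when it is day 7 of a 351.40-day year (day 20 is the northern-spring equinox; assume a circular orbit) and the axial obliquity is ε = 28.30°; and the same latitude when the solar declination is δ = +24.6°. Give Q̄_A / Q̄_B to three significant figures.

Q̄_A / Q̄_B ≈ 2.84

— Configuration A (ϕ=-41.6°):
Solar longitude: L_s = 360° × (7 − 20)/351.40 = -13.318°, i.e. -13.318° + 360° = 346.682°.
sin δ = sin 28.30° × sin 346.682° = -0.10921, so δ = -6.270°.
cos h₀ = −tan(-41.6°) tan(-6.270°) = -0.0975, h₀ = 1.6685 rad.
Bracket: h₀ sin ϕ sin δ + cos ϕ cos δ sin h₀ = 1.6685×-0.66393×-0.10921 + 0.74780×0.99402×0.99523 = 0.120979 + 0.739782 = 0.860761.
Q̄ = (S_0/π) × [bracket] = (2565/π) × 0.860761 = 702.78 W/m².
— Configuration B (ϕ=-41.6°):
cos h₀ = −tan(-41.6°) tan(+24.600°) = 0.4065, h₀ = 1.1522 rad.
Bracket: h₀ sin ϕ sin δ + cos ϕ cos δ sin h₀ = 1.1522×-0.66393×0.41628 + 0.74780×0.90924×0.91366 = -0.318446 + 0.621225 = 0.302779.
Q̄ = (S_0/π) × [bracket] = (2565/π) × 0.302779 = 247.21 W/m².
Ratio Q̄_A / Q̄_B = 702.78 / 247.21 = 2.843.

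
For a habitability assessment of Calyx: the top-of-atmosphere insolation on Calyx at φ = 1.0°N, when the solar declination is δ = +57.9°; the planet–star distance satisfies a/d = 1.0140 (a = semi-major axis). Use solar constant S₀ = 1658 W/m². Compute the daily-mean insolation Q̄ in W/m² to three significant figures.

cos H₀ = −tan(+1.0°) tan(+57.900°) = -0.0278, H₀ = 1.5986 rad.
Bracket: H₀ sin φ sin δ + cos φ cos δ sin H₀ = 1.5986×0.01745×0.84712 + 0.99985×0.53140×0.99961 = 0.023631 + 0.531113 = 0.554744.
Inverse-square distance factor (a/d)² = 1.0140² = 1.028196.
Q̄ = (S₀/π) × 1.028196 × [bracket] = (1658/π) × 1.028196 × 0.554744 = 301.0 W/m².

Q̄ ≈ 301 W/m²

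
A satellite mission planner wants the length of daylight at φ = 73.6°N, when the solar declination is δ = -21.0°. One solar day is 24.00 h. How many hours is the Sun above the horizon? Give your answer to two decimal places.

cos H₀ = −tan φ · tan δ = 1.3043 ≥ 1, so the Sun never rises (polar night) and H₀ = 0.
Daylight = 2H₀/(2π) × 24.00 h = (0.0000/π) × 24.00 = 0.00 h.

0.00 h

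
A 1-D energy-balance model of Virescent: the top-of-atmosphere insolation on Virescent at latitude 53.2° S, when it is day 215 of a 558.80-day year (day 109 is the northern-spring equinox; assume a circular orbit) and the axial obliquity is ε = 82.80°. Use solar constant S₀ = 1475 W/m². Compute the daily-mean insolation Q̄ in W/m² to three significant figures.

Solar longitude: λ_s = 360° × (215 − 109)/558.80 = 68.289°.
sin δ = sin 82.80° × sin 68.289° = 0.92174, so δ = +67.181°.
cos H₀ = −tan(-53.2°) tan(+67.181°) = 3.1771 ≥ 1 ⇒ polar night, H₀ = 0 and Q̄ = 0.

Q̄ ≈ 0.00 W/m²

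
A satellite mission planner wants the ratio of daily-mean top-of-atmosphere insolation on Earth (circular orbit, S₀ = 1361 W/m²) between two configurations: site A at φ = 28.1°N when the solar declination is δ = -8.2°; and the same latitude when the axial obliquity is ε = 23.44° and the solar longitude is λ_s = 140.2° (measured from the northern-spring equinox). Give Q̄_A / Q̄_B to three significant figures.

Q̄_A / Q̄_B ≈ 0.734

— Configuration A (φ=+28.1°):
cos H₀ = −tan(+28.1°) tan(-8.200°) = 0.0769, H₀ = 1.4938 rad.
Bracket: H₀ sin φ sin δ + cos φ cos δ sin H₀ = 1.4938×0.47101×-0.14263 + 0.88213×0.98978×0.99704 = -0.100354 + 0.870530 = 0.770176.
Q̄ = (S₀/π) × [bracket] = (1361/π) × 0.770176 = 333.66 W/m².
— Configuration B (φ=+28.1°):
Solar declination: sin δ = sin ε · sin λ_s = sin 23.44° × sin 140.2° = 0.25463, so δ = +14.752°.
cos H₀ = −tan(+28.1°) tan(+14.752°) = -0.1406, H₀ = 1.7119 rad.
Bracket: H₀ sin φ sin δ + cos φ cos δ sin H₀ = 1.7119×0.47101×0.25463 + 0.88213×0.96704×0.99007 = 0.205314 + 0.844584 = 1.049898.
Q̄ = (S₀/π) × [bracket] = (1361/π) × 1.049898 = 454.84 W/m².
Ratio Q̄_A / Q̄_B = 333.66 / 454.84 = 0.7336.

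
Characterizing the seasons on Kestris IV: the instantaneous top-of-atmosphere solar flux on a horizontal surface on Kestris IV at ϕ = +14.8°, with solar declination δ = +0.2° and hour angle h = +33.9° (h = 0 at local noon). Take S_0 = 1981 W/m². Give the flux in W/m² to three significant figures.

1.59e+03 W/m²

cos θ_z = sin ϕ sin δ + cos ϕ cos δ cos h = 0.000892 + 0.802470 = 0.803362.
Flux = S_0 · cos θ_z = 1981 × 0.803362 = 1591 W/m².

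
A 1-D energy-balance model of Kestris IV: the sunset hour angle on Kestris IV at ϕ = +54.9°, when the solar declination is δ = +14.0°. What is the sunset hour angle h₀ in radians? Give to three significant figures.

cos h₀ = −tan ϕ · tan δ = −tan(+54.9°) × tan(+14.000°) = -0.3548, so h₀ = 1.9335 rad = 110.78°.

h₀ = 1.93 rad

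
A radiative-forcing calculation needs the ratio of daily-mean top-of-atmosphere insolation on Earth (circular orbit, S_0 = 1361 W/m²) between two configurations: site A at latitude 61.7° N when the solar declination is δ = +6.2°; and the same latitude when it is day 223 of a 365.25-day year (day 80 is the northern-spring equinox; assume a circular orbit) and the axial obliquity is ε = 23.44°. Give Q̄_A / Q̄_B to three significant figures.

— Configuration A (ϕ=+61.7°):
cos h₀ = −tan(+61.7°) tan(+6.200°) = -0.2018, h₀ = 1.7739 rad.
Bracket: h₀ sin ϕ sin δ + cos ϕ cos δ sin h₀ = 1.7739×0.88048×0.10800 + 0.47409×0.99415×0.97944 = 0.168683 + 0.461626 = 0.630309.
Q̄ = (S_0/π) × [bracket] = (1361/π) × 0.630309 = 273.06 W/m².
— Configuration B (ϕ=+61.7°):
Solar longitude: L_s = 360° × (223 − 80)/365.25 = 140.945°.
sin δ = sin 23.44° × sin 140.945° = 0.25064, so δ = +14.515°.
cos h₀ = −tan(+61.7°) tan(+14.515°) = -0.4808, h₀ = 2.0724 rad.
Bracket: h₀ sin ϕ sin δ + cos ϕ cos δ sin h₀ = 2.0724×0.88048×0.25064 + 0.47409×0.96808×0.87682 = 0.457345 + 0.402423 = 0.859768.
Q̄ = (S_0/π) × [bracket] = (1361/π) × 0.859768 = 372.47 W/m².
Ratio Q̄_A / Q̄_B = 273.06 / 372.47 = 0.7331.

Q̄_A / Q̄_B ≈ 0.733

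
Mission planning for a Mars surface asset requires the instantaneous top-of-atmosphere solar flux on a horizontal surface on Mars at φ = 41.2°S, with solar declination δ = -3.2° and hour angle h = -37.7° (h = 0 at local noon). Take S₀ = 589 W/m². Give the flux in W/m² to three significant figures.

cos θ_z = sin φ sin δ + cos φ cos δ cos h = 0.036769 + 0.594400 = 0.631169.
Flux = S₀ · cos θ_z = 589 × 0.631169 = 371.8 W/m².

372 W/m²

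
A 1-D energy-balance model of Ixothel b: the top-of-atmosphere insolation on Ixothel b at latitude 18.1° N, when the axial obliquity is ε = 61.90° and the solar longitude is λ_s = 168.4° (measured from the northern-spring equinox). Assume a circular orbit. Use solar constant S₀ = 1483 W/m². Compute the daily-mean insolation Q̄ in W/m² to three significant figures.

Solar declination: sin δ = sin ε · sin λ_s = sin 61.90° × sin 168.4° = 0.17738, so δ = +10.217°.
cos H₀ = −tan(+18.1°) tan(+10.217°) = -0.0589, H₀ = 1.6297 rad.
Bracket: H₀ sin φ sin δ + cos φ cos δ sin H₀ = 1.6297×0.31068×0.17738 + 0.95052×0.98414×0.99826 = 0.089810 + 0.933817 = 1.023627.
Q̄ = (S₀/π) × [bracket] = (1483/π) × 1.023627 = 483.2 W/m².

Q̄ ≈ 483 W/m²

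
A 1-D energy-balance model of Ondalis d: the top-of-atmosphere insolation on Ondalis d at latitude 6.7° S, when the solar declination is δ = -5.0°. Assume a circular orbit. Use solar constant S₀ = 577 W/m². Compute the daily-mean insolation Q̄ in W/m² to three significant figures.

cos H₀ = −tan(-6.7°) tan(-5.000°) = -0.0103, H₀ = 1.5811 rad.
Bracket: H₀ sin φ sin δ + cos φ cos δ sin H₀ = 1.5811×-0.11667×-0.08716 + 0.99317×0.99619×0.99995 = 0.016078 + 0.989337 = 1.005415.
Q̄ = (S₀/π) × [bracket] = (577/π) × 1.005415 = 184.7 W/m².

Q̄ ≈ 185 W/m²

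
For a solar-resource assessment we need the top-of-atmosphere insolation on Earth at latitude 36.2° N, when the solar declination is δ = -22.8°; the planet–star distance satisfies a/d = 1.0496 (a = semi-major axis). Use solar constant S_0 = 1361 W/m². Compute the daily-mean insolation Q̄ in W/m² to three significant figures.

cos h₀ = −tan(+36.2°) tan(-22.800°) = 0.3077, h₀ = 1.2581 rad.
Bracket: h₀ sin ϕ sin δ + cos ϕ cos δ sin h₀ = 1.2581×0.59061×-0.38752 + 0.80696×0.92186×0.95150 = -0.287945 + 0.707825 = 0.419880.
Inverse-square distance factor (a/d)² = 1.0496² = 1.101660.
Q̄ = (S_0/π) × 1.101660 × [bracket] = (1361/π) × 1.101660 × 0.419880 = 200.4 W/m².

Q̄ ≈ 200 W/m²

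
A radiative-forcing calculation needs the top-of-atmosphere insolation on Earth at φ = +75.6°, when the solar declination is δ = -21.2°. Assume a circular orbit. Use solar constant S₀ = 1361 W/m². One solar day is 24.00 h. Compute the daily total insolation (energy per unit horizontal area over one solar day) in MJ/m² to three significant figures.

cos H₀ = −tan(+75.6°) tan(-21.200°) = 1.5107 ≥ 1 ⇒ polar night, H₀ = 0 and Q̄ = 0.
Daily total = Q̄ × 24.00 h × 3600 s/h = 0.00 MJ/m².

0.00 MJ/m²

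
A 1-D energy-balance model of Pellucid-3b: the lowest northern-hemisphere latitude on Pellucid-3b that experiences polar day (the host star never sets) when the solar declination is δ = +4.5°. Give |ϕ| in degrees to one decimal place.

|ϕ| = 85.5°

Polar day requires cos h₀ = −tan ϕ tan δ ≤ −1, i.e. tan ϕ tan δ ≥ 1.
The boundary is |tan ϕ| · |tan δ| = 1, so |ϕ| = 90° − |δ| = 90° − 4.5° = 85.5° in the northern hemisphere.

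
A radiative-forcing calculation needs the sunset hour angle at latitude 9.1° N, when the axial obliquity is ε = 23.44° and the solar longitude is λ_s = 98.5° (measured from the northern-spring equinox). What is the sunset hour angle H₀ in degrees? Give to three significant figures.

Solar declination: sin δ = sin ε · sin λ_s = sin 23.44° × sin 98.5° = 0.39342, so δ = +23.167°.
cos H₀ = −tan φ · tan δ = −tan(+9.1°) × tan(+23.167°) = -0.0685, so H₀ = 1.6394 rad = 93.93°.

H₀ = 93.9°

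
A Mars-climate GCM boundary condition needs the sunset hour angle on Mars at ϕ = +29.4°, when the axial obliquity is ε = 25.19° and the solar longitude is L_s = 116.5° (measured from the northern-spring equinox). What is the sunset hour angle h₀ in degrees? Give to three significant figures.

Solar declination: sin δ = sin ε · sin L_s = sin 25.19° × sin 116.5° = 0.38090, so δ = +22.390°.
cos h₀ = −tan ϕ · tan δ = −tan(+29.4°) × tan(+22.390°) = -0.2321, so h₀ = 1.8051 rad = 103.42°.

h₀ = 103°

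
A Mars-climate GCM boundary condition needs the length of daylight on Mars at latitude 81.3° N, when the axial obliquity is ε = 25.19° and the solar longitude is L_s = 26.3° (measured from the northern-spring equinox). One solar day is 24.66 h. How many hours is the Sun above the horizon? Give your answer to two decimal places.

Solar declination: sin δ = sin ε · sin L_s = sin 25.19° × sin 26.3° = 0.18858, so δ = +10.870°.
Sunrise equation: cos h₀ = −tan ϕ · tan δ = -1.2549 ≤ −1, so the Sun never sets (polar day) and h₀ = π.
Daylight = 2h₀/(2π) × 24.66 h = (3.1416/π) × 24.66 = 24.66 h.

24.66 h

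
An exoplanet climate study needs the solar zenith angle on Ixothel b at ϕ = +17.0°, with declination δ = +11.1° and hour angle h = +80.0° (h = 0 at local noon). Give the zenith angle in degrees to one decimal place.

cos θ_z = sin ϕ sin δ + cos ϕ cos δ cos h = 0.056288 + 0.162954 = 0.219242.
θ_z = arccos(0.219242) = 77.3°.

θ_z = 77.3°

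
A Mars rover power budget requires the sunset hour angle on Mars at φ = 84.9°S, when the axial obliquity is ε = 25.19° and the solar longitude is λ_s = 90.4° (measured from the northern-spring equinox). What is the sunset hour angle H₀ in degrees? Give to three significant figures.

Solar declination: sin δ = sin ε · sin λ_s = sin 25.19° × sin 90.4° = 0.42561, so δ = +25.189°.
cos H₀ = −tan φ · tan δ = 5.2700 ≥ 1, so the Sun never rises (polar night) and H₀ = 0.

H₀ = 0.00°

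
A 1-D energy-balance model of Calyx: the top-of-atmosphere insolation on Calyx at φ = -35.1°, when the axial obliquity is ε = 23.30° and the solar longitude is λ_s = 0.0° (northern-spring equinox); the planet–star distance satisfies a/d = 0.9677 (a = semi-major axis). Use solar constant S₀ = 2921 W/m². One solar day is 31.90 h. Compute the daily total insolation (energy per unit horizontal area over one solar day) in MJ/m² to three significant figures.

Solar declination: sin δ = sin ε · sin λ_s = sin 23.30° × sin 0.0° = 0.00000, so δ = +0.000°.
cos H₀ = −tan(-35.1°) tan(+0.000°) = 0.0000, H₀ = 1.5708 rad.
Bracket: H₀ sin φ sin δ + cos φ cos δ sin H₀ = 1.5708×-0.57501×0.00000 + 0.81815×1.00000×1.00000 = -0.000000 + 0.818150 = 0.818150.
Inverse-square distance factor (a/d)² = 0.9677² = 0.936443.
Q̄ = (S₀/π) × 0.936443 × [bracket] = (2921/π) × 0.936443 × 0.818150 = 712.35 W/m².
Daily total = Q̄ × 31.90 h × 3600 s/h = 712.35 × 31.90 × 3600 / 10⁶ = 81.81 MJ/m².

81.8 MJ/m²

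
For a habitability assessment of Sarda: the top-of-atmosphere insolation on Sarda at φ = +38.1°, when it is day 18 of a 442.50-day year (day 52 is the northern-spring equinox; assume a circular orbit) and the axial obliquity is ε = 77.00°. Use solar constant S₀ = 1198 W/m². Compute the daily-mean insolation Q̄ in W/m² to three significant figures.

Q̄ ≈ 122 W/m²

Solar longitude: λ_s = 360° × (18 − 52)/442.50 = -27.661°, i.e. -27.661° + 360° = 332.339°.
sin δ = sin 77.00° × sin 332.339° = -0.45234, so δ = -26.894°.
cos H₀ = −tan(+38.1°) tan(-26.894°) = 0.3977, H₀ = 1.1618 rad.
Bracket: H₀ sin φ sin δ + cos φ cos δ sin H₀ = 1.1618×0.61704×-0.45234 + 0.78694×0.89185×0.91752 = -0.324272 + 0.643945 = 0.319673.
Q̄ = (S₀/π) × [bracket] = (1198/π) × 0.319673 = 121.9 W/m².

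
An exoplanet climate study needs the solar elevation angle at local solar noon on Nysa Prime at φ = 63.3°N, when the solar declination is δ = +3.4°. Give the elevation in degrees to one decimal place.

30.1°

At local noon the hour angle is zero, so the zenith angle equals |φ − δ| = |+63.3° − (+3.400°)| = 59.900°.
Elevation = 90° − 59.900° = 30.1°.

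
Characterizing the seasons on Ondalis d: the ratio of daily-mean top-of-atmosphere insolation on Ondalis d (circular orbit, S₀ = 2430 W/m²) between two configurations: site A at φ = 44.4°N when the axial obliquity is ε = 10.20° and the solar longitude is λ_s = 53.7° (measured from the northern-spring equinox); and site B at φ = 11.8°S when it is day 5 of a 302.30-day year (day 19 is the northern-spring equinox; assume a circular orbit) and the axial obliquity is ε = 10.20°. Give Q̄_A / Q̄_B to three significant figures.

— Configuration A (φ=+44.4°):
Solar declination: sin δ = sin ε · sin λ_s = sin 10.20° × sin 53.7° = 0.14272, so δ = +8.205°.
cos H₀ = −tan(+44.4°) tan(+8.205°) = -0.1412, H₀ = 1.7125 rad.
Bracket: H₀ sin φ sin δ + cos φ cos δ sin H₀ = 1.7125×0.69966×0.14272 + 0.71447×0.98976×0.98998 = 0.171003 + 0.700068 = 0.871071.
Q̄ = (S₀/π) × [bracket] = (2430/π) × 0.871071 = 673.77 W/m².
— Configuration B (φ=-11.8°):
Solar longitude: λ_s = 360° × (5 − 19)/302.30 = -16.672°, i.e. -16.672° + 360° = 343.328°.
sin δ = sin 10.20° × sin 343.328° = -0.05080, so δ = -2.912°.
cos H₀ = −tan(-11.8°) tan(-2.912°) = -0.0106, H₀ = 1.5814 rad.
Bracket: H₀ sin φ sin δ + cos φ cos δ sin H₀ = 1.5814×-0.20450×-0.05080 + 0.97887×0.99871×0.99994 = 0.016429 + 0.977549 = 0.993978.
Q̄ = (S₀/π) × [bracket] = (2430/π) × 0.993978 = 768.84 W/m².
Ratio Q̄_A / Q̄_B = 673.77 / 768.84 = 0.8763.

Q̄_A / Q̄_B ≈ 0.876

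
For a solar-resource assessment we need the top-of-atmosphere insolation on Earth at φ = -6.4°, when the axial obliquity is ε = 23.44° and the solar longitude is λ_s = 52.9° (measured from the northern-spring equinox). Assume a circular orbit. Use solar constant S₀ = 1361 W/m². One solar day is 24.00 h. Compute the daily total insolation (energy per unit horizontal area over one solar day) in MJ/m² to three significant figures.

Solar declination: sin δ = sin ε · sin λ_s = sin 23.44° × sin 52.9° = 0.31727, so δ = +18.498°.
cos H₀ = −tan(-6.4°) tan(+18.498°) = 0.0375, H₀ = 1.5333 rad.
Bracket: H₀ sin φ sin δ + cos φ cos δ sin H₀ = 1.5333×-0.11147×0.31727 + 0.99377×0.94834×0.99930 = -0.054227 + 0.941772 = 0.887545.
Q̄ = (S₀/π) × [bracket] = (1361/π) × 0.887545 = 384.50 W/m².
Daily total = Q̄ × 24.00 h × 3600 s/h = 384.50 × 24.00 × 3600 / 10⁶ = 33.22 MJ/m².

33.2 MJ/m²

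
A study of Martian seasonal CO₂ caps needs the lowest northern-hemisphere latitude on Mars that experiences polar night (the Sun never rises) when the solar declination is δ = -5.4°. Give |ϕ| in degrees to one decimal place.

Polar night requires cos h₀ = −tan ϕ tan δ ≥ 1, i.e. tan ϕ tan δ ≤ −1.
The boundary is |tan ϕ| · |tan δ| = 1, so |ϕ| = 90° − |δ| = 90° − 5.4° = 84.6° in the northern hemisphere.

|ϕ| = 84.6°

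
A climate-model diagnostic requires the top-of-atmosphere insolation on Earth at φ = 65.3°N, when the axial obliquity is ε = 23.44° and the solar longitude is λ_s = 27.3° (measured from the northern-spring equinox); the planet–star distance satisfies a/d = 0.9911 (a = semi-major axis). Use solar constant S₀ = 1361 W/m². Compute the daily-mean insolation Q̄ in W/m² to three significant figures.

Solar declination: sin δ = sin ε · sin λ_s = sin 23.44° × sin 27.3° = 0.18245, so δ = +10.512°.
cos H₀ = −tan(+65.3°) tan(+10.512°) = -0.4034, H₀ = 1.9861 rad.
Bracket: H₀ sin φ sin δ + cos φ cos δ sin H₀ = 1.9861×0.90851×0.18245 + 0.41787×0.98322×0.91501 = 0.329211 + 0.375939 = 0.705150.
Inverse-square distance factor (a/d)² = 0.9911² = 0.982279.
Q̄ = (S₀/π) × 0.982279 × [bracket] = (1361/π) × 0.982279 × 0.705150 = 300.1 W/m².

Q̄ ≈ 300 W/m²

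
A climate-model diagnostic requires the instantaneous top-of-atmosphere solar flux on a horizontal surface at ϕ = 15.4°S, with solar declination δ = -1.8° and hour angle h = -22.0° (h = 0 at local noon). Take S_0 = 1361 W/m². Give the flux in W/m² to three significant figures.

cos θ_z = sin ϕ sin δ + cos ϕ cos δ cos h = 0.008341 + 0.893453 = 0.901794.
Flux = S_0 · cos θ_z = 1361 × 0.901794 = 1227 W/m².

1.23e+03 W/m²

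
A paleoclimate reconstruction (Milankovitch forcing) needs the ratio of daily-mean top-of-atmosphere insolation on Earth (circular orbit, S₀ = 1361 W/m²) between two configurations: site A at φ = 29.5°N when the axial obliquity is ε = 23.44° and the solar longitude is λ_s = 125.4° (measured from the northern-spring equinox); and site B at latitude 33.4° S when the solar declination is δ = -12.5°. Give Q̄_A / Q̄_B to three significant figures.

Q̄_A / Q̄_B ≈ 1.08

— Configuration A (φ=+29.5°):
Solar declination: sin δ = sin ε · sin λ_s = sin 23.44° × sin 125.4° = 0.32425, so δ = +18.920°.
cos H₀ = −tan(+29.5°) tan(+18.920°) = -0.1939, H₀ = 1.7660 rad.
Bracket: H₀ sin φ sin δ + cos φ cos δ sin H₀ = 1.7660×0.49242×0.32425 + 0.87036×0.94597×0.98102 = 0.281972 + 0.807708 = 1.089680.
Q̄ = (S₀/π) × [bracket] = (1361/π) × 1.089680 = 472.07 W/m².
— Configuration B (φ=-33.4°):
cos H₀ = −tan(-33.4°) tan(-12.500°) = -0.1462, H₀ = 1.7175 rad.
Bracket: H₀ sin φ sin δ + cos φ cos δ sin H₀ = 1.7175×-0.55048×-0.21644 + 0.83485×0.97630×0.98926 = 0.204633 + 0.806310 = 1.010943.
Q̄ = (S₀/π) × [bracket] = (1361/π) × 1.010943 = 437.96 W/m².
Ratio Q̄_A / Q̄_B = 472.07 / 437.96 = 1.078.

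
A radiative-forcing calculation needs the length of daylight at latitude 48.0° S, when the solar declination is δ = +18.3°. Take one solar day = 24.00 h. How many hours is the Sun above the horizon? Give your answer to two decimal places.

9.13 h

cos h₀ = −tan ϕ · tan δ = −tan(-48.0°) × tan(+18.300°) = 0.3673, so h₀ = 1.1947 rad = 68.45°.
Daylight = 2h₀/(2π) × 24.00 h = (1.1947/π) × 24.00 = 9.13 h.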